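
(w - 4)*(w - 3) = w^2 - 7*w + 12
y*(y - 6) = y^2 - 6*y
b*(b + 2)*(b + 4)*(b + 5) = b^4 + 11*b^3 + 38*b^2 + 40*b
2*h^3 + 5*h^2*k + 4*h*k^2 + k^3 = (h + k)^2*(2*h + k)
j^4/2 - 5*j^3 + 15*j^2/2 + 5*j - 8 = (j/2 + 1/2)*(j - 8)*(j - 2)*(j - 1)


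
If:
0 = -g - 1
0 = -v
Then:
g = -1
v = 0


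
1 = 1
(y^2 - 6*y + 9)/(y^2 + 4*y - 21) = (y - 3)/(y + 7)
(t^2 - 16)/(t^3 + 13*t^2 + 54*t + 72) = (t - 4)/(t^2 + 9*t + 18)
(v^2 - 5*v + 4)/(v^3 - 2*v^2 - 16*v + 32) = (v - 1)/(v^2 + 2*v - 8)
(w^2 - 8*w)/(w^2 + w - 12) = w*(w - 8)/(w^2 + w - 12)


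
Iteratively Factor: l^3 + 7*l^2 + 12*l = (l + 3)*(l^2 + 4*l) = (l + 3)*(l + 4)*(l)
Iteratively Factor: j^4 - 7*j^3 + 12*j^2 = (j - 4)*(j^3 - 3*j^2) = (j - 4)*(j - 3)*(j^2) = j*(j - 4)*(j - 3)*(j)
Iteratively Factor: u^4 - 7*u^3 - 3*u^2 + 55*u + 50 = (u - 5)*(u^3 - 2*u^2 - 13*u - 10) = (u - 5)^2*(u^2 + 3*u + 2) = (u - 5)^2*(u + 2)*(u + 1)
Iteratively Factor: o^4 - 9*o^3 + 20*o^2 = (o)*(o^3 - 9*o^2 + 20*o) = o*(o - 5)*(o^2 - 4*o) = o*(o - 5)*(o - 4)*(o)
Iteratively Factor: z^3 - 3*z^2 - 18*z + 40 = (z - 5)*(z^2 + 2*z - 8) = (z - 5)*(z + 4)*(z - 2)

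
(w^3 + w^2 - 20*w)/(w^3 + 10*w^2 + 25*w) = (w - 4)/(w + 5)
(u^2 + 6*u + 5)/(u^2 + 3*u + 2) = (u + 5)/(u + 2)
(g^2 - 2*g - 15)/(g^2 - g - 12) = (g - 5)/(g - 4)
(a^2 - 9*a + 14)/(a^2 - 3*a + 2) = (a - 7)/(a - 1)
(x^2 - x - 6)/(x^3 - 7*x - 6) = 1/(x + 1)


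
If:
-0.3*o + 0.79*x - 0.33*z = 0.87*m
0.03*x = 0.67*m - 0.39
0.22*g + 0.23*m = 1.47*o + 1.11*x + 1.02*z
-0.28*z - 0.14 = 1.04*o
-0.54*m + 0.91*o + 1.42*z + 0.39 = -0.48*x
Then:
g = 0.79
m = 0.61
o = -0.09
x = 0.56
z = -0.18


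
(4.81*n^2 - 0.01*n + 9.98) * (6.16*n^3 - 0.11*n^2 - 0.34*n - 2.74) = 29.6296*n^5 - 0.5907*n^4 + 59.8425*n^3 - 14.2738*n^2 - 3.3658*n - 27.3452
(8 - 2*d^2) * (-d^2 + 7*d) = 2*d^4 - 14*d^3 - 8*d^2 + 56*d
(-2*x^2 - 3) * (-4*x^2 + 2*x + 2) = 8*x^4 - 4*x^3 + 8*x^2 - 6*x - 6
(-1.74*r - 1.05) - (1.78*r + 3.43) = -3.52*r - 4.48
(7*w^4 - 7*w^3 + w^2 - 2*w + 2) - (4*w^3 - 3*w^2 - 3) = 7*w^4 - 11*w^3 + 4*w^2 - 2*w + 5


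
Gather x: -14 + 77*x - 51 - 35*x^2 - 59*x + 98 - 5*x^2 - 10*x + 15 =-40*x^2 + 8*x + 48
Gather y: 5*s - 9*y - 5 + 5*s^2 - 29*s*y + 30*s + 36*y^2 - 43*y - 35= 5*s^2 + 35*s + 36*y^2 + y*(-29*s - 52) - 40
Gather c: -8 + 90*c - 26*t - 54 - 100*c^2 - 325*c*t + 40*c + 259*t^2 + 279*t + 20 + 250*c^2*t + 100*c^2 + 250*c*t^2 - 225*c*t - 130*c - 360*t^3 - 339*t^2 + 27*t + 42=250*c^2*t + c*(250*t^2 - 550*t) - 360*t^3 - 80*t^2 + 280*t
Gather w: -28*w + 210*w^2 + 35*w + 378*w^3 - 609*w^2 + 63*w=378*w^3 - 399*w^2 + 70*w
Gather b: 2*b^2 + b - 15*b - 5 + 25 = 2*b^2 - 14*b + 20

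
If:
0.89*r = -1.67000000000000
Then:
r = -1.88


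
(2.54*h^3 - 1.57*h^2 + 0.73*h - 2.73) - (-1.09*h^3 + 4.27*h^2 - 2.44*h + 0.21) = 3.63*h^3 - 5.84*h^2 + 3.17*h - 2.94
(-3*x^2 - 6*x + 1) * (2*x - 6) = -6*x^3 + 6*x^2 + 38*x - 6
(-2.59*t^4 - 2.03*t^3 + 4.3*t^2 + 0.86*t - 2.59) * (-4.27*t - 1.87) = 11.0593*t^5 + 13.5114*t^4 - 14.5649*t^3 - 11.7132*t^2 + 9.4511*t + 4.8433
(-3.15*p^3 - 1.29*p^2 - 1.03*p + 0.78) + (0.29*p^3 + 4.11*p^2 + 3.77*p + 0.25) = -2.86*p^3 + 2.82*p^2 + 2.74*p + 1.03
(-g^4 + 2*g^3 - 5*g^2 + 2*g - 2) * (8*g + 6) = -8*g^5 + 10*g^4 - 28*g^3 - 14*g^2 - 4*g - 12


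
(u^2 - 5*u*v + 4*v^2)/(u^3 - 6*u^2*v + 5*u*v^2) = (u - 4*v)/(u*(u - 5*v))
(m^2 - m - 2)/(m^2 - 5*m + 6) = (m + 1)/(m - 3)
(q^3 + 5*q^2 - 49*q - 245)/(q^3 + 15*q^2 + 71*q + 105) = (q - 7)/(q + 3)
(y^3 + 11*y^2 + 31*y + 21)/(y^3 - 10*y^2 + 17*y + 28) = (y^2 + 10*y + 21)/(y^2 - 11*y + 28)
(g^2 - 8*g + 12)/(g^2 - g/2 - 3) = 2*(g - 6)/(2*g + 3)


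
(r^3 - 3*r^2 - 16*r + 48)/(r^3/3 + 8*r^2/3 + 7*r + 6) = 3*(r^3 - 3*r^2 - 16*r + 48)/(r^3 + 8*r^2 + 21*r + 18)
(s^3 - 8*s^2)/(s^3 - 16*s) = s*(s - 8)/(s^2 - 16)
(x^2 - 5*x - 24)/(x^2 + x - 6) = (x - 8)/(x - 2)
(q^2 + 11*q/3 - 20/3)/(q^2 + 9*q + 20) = (q - 4/3)/(q + 4)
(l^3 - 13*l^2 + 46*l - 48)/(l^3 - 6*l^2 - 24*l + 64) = (l - 3)/(l + 4)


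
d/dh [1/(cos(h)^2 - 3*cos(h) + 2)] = (2*cos(h) - 3)*sin(h)/(cos(h)^2 - 3*cos(h) + 2)^2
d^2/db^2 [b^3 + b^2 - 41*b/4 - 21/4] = 6*b + 2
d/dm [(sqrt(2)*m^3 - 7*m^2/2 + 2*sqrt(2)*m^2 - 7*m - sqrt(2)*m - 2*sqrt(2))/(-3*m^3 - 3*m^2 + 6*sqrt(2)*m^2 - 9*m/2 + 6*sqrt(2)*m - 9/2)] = (2*m^4 + 4*sqrt(2)*m^4 - 20*sqrt(2)*m^3 - 24*m^3 - 30*sqrt(2)*m^2 + 41*m^2 - 40*sqrt(2)*m + 106*m - 6*sqrt(2) + 74)/(3*(4*m^6 - 16*sqrt(2)*m^5 + 8*m^5 - 32*sqrt(2)*m^4 + 48*m^4 - 40*sqrt(2)*m^3 + 88*m^3 - 48*sqrt(2)*m^2 + 53*m^2 - 24*sqrt(2)*m + 18*m + 9))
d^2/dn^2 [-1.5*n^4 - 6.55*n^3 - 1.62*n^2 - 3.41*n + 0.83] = -18.0*n^2 - 39.3*n - 3.24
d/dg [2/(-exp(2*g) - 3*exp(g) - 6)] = (4*exp(g) + 6)*exp(g)/(exp(2*g) + 3*exp(g) + 6)^2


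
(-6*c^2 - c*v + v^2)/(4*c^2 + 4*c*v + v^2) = (-3*c + v)/(2*c + v)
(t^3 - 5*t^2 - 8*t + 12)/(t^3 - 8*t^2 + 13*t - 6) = (t + 2)/(t - 1)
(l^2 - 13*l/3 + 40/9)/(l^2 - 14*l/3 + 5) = (l - 8/3)/(l - 3)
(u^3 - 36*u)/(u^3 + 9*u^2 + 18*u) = (u - 6)/(u + 3)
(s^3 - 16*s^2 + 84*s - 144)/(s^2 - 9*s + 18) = (s^2 - 10*s + 24)/(s - 3)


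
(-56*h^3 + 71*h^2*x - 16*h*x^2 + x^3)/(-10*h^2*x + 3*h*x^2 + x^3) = (-56*h^3 + 71*h^2*x - 16*h*x^2 + x^3)/(x*(-10*h^2 + 3*h*x + x^2))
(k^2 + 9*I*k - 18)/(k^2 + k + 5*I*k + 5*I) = (k^2 + 9*I*k - 18)/(k^2 + k + 5*I*k + 5*I)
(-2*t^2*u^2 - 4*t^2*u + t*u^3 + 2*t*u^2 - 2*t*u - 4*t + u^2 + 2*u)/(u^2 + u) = (-2*t^2*u^2 - 4*t^2*u + t*u^3 + 2*t*u^2 - 2*t*u - 4*t + u^2 + 2*u)/(u*(u + 1))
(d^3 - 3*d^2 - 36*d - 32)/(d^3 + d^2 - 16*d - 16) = (d - 8)/(d - 4)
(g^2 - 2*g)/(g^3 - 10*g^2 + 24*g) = (g - 2)/(g^2 - 10*g + 24)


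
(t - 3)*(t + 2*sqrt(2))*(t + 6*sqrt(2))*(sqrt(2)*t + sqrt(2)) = sqrt(2)*t^4 - 2*sqrt(2)*t^3 + 16*t^3 - 32*t^2 + 21*sqrt(2)*t^2 - 48*sqrt(2)*t - 48*t - 72*sqrt(2)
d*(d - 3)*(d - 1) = d^3 - 4*d^2 + 3*d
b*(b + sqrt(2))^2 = b^3 + 2*sqrt(2)*b^2 + 2*b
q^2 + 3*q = q*(q + 3)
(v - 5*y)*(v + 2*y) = v^2 - 3*v*y - 10*y^2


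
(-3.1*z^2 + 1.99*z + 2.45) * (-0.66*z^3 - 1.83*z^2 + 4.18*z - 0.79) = 2.046*z^5 + 4.3596*z^4 - 18.2167*z^3 + 6.2837*z^2 + 8.6689*z - 1.9355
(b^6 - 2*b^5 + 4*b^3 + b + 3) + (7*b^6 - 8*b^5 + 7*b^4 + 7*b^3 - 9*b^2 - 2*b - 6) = 8*b^6 - 10*b^5 + 7*b^4 + 11*b^3 - 9*b^2 - b - 3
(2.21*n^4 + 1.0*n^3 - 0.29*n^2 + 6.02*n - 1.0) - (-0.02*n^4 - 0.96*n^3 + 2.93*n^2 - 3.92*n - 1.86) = 2.23*n^4 + 1.96*n^3 - 3.22*n^2 + 9.94*n + 0.86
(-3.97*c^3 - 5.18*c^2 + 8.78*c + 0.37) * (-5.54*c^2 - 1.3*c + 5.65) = 21.9938*c^5 + 33.8582*c^4 - 64.3377*c^3 - 42.7308*c^2 + 49.126*c + 2.0905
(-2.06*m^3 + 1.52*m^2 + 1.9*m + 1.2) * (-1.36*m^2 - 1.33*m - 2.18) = 2.8016*m^5 + 0.6726*m^4 - 0.1148*m^3 - 7.4726*m^2 - 5.738*m - 2.616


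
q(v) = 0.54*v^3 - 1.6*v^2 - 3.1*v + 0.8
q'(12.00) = 191.78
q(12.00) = 666.32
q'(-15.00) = 409.40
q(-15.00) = -2135.20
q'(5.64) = 30.38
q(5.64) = 29.30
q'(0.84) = -4.64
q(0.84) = -2.61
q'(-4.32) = 40.96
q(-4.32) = -59.20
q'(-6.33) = 82.07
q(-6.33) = -180.65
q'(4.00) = 10.02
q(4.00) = -2.64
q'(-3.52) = 28.24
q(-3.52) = -31.66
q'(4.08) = 10.81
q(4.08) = -1.81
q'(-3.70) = 30.92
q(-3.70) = -36.99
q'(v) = 1.62*v^2 - 3.2*v - 3.1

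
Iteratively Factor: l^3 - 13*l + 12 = (l - 3)*(l^2 + 3*l - 4) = (l - 3)*(l - 1)*(l + 4)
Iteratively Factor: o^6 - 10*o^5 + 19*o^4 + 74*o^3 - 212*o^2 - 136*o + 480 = (o - 5)*(o^5 - 5*o^4 - 6*o^3 + 44*o^2 + 8*o - 96) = (o - 5)*(o + 2)*(o^4 - 7*o^3 + 8*o^2 + 28*o - 48) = (o - 5)*(o - 4)*(o + 2)*(o^3 - 3*o^2 - 4*o + 12) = (o - 5)*(o - 4)*(o + 2)^2*(o^2 - 5*o + 6) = (o - 5)*(o - 4)*(o - 3)*(o + 2)^2*(o - 2)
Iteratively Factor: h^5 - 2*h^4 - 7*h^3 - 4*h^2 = (h)*(h^4 - 2*h^3 - 7*h^2 - 4*h) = h*(h + 1)*(h^3 - 3*h^2 - 4*h) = h*(h + 1)^2*(h^2 - 4*h) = h^2*(h + 1)^2*(h - 4)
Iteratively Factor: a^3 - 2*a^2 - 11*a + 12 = (a + 3)*(a^2 - 5*a + 4) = (a - 4)*(a + 3)*(a - 1)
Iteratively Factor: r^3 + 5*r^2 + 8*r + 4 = (r + 1)*(r^2 + 4*r + 4) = (r + 1)*(r + 2)*(r + 2)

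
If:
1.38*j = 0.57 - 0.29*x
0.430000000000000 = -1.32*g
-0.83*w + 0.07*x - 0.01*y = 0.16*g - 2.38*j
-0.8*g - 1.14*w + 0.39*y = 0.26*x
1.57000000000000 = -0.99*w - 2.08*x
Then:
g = -0.33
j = 0.78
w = 2.11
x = -1.76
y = 4.32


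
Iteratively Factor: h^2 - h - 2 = (h + 1)*(h - 2)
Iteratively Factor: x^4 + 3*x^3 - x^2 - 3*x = (x + 3)*(x^3 - x) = x*(x + 3)*(x^2 - 1) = x*(x + 1)*(x + 3)*(x - 1)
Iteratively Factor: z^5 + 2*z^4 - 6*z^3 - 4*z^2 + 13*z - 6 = (z - 1)*(z^4 + 3*z^3 - 3*z^2 - 7*z + 6) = (z - 1)^2*(z^3 + 4*z^2 + z - 6) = (z - 1)^2*(z + 2)*(z^2 + 2*z - 3) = (z - 1)^2*(z + 2)*(z + 3)*(z - 1)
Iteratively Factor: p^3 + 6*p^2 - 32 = (p - 2)*(p^2 + 8*p + 16) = (p - 2)*(p + 4)*(p + 4)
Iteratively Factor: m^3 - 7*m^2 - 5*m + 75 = (m - 5)*(m^2 - 2*m - 15) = (m - 5)^2*(m + 3)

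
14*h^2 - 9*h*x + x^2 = (-7*h + x)*(-2*h + x)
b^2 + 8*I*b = b*(b + 8*I)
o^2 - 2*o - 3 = (o - 3)*(o + 1)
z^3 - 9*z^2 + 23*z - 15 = (z - 5)*(z - 3)*(z - 1)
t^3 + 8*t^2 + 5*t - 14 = (t - 1)*(t + 2)*(t + 7)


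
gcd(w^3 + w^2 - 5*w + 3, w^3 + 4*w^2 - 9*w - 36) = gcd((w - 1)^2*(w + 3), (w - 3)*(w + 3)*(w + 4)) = w + 3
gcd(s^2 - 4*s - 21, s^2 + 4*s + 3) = s + 3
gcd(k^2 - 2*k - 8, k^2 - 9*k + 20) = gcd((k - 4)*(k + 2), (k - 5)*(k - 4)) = k - 4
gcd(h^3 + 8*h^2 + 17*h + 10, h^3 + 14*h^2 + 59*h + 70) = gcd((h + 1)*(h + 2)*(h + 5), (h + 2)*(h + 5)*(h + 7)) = h^2 + 7*h + 10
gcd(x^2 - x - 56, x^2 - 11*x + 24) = x - 8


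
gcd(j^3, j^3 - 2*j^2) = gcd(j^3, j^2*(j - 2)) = j^2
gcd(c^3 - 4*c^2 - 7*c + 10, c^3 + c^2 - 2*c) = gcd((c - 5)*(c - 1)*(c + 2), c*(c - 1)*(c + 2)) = c^2 + c - 2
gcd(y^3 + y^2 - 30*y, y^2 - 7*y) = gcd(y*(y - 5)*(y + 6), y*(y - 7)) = y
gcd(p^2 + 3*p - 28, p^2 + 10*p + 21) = p + 7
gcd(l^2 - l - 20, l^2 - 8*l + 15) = l - 5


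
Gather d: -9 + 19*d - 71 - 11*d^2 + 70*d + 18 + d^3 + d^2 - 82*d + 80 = d^3 - 10*d^2 + 7*d + 18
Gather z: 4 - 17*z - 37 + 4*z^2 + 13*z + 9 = 4*z^2 - 4*z - 24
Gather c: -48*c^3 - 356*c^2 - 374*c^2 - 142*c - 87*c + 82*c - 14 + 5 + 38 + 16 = -48*c^3 - 730*c^2 - 147*c + 45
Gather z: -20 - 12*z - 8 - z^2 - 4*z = -z^2 - 16*z - 28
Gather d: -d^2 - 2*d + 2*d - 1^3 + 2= 1 - d^2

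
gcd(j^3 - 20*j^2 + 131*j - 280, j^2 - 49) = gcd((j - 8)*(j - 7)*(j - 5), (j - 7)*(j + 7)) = j - 7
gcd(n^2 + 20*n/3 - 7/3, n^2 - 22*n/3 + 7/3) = n - 1/3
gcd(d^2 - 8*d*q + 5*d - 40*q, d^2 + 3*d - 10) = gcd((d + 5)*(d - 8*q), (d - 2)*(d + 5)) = d + 5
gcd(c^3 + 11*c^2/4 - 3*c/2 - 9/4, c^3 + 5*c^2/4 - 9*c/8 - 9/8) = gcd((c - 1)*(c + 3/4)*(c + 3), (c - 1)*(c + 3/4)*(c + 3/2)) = c^2 - c/4 - 3/4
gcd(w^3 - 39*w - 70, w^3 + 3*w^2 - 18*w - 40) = w^2 + 7*w + 10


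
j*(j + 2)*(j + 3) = j^3 + 5*j^2 + 6*j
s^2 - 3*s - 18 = (s - 6)*(s + 3)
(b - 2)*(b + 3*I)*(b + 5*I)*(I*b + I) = I*b^4 - 8*b^3 - I*b^3 + 8*b^2 - 17*I*b^2 + 16*b + 15*I*b + 30*I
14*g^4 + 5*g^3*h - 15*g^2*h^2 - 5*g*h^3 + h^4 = (-7*g + h)*(-g + h)*(g + h)*(2*g + h)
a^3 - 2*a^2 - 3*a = a*(a - 3)*(a + 1)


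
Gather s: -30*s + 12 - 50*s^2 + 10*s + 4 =-50*s^2 - 20*s + 16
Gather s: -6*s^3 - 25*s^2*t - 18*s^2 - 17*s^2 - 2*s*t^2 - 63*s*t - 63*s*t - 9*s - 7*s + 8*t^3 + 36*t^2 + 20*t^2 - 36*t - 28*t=-6*s^3 + s^2*(-25*t - 35) + s*(-2*t^2 - 126*t - 16) + 8*t^3 + 56*t^2 - 64*t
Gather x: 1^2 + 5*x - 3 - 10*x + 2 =-5*x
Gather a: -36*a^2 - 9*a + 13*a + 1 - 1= -36*a^2 + 4*a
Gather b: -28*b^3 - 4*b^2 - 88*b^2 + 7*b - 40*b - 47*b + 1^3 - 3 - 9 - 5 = -28*b^3 - 92*b^2 - 80*b - 16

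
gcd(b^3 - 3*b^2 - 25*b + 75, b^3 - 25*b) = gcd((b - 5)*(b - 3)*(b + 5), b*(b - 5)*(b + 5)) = b^2 - 25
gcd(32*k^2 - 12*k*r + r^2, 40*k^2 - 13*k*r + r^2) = -8*k + r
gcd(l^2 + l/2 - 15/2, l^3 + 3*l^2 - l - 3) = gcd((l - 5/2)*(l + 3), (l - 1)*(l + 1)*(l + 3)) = l + 3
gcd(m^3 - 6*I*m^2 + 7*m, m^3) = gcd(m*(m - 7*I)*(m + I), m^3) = m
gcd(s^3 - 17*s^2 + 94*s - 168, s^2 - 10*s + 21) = s - 7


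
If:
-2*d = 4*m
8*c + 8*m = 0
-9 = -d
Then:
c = 9/2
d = 9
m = -9/2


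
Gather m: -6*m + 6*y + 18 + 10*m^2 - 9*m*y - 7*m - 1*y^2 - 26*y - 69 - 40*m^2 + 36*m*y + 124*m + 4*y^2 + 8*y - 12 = -30*m^2 + m*(27*y + 111) + 3*y^2 - 12*y - 63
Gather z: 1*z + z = 2*z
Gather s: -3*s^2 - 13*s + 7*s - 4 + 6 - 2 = -3*s^2 - 6*s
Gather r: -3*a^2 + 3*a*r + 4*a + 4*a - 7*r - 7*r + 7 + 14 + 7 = -3*a^2 + 8*a + r*(3*a - 14) + 28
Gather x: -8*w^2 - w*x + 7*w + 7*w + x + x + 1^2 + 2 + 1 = -8*w^2 + 14*w + x*(2 - w) + 4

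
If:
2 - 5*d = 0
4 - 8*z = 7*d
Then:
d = 2/5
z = 3/20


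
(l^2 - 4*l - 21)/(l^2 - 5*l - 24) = (l - 7)/(l - 8)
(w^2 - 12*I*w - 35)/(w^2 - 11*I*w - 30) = (w - 7*I)/(w - 6*I)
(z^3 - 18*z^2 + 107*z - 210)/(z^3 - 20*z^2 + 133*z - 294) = (z - 5)/(z - 7)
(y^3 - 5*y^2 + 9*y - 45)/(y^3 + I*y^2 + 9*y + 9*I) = (y - 5)/(y + I)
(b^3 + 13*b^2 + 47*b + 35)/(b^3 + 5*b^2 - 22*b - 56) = (b^2 + 6*b + 5)/(b^2 - 2*b - 8)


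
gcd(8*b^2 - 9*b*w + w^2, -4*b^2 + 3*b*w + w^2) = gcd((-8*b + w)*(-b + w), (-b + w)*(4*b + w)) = -b + w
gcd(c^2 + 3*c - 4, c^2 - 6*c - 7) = 1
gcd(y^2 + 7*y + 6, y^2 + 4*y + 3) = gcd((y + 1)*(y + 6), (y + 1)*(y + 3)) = y + 1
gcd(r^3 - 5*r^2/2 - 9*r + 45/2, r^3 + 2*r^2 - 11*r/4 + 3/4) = r + 3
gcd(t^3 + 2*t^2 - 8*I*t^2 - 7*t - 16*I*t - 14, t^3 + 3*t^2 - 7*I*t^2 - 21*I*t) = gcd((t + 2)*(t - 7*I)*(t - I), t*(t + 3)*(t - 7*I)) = t - 7*I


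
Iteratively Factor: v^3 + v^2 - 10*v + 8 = (v + 4)*(v^2 - 3*v + 2) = (v - 2)*(v + 4)*(v - 1)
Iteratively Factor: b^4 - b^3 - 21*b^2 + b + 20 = (b - 5)*(b^3 + 4*b^2 - b - 4) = (b - 5)*(b - 1)*(b^2 + 5*b + 4) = (b - 5)*(b - 1)*(b + 1)*(b + 4)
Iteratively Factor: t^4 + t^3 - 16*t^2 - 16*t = (t)*(t^3 + t^2 - 16*t - 16) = t*(t + 4)*(t^2 - 3*t - 4) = t*(t + 1)*(t + 4)*(t - 4)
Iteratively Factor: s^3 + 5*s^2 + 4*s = (s)*(s^2 + 5*s + 4) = s*(s + 1)*(s + 4)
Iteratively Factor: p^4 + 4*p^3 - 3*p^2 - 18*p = (p + 3)*(p^3 + p^2 - 6*p) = (p - 2)*(p + 3)*(p^2 + 3*p) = (p - 2)*(p + 3)^2*(p)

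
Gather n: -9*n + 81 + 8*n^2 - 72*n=8*n^2 - 81*n + 81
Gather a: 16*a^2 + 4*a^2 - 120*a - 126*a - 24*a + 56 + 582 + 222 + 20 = 20*a^2 - 270*a + 880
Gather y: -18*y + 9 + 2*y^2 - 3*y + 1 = 2*y^2 - 21*y + 10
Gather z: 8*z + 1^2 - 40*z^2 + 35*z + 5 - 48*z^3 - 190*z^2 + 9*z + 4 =-48*z^3 - 230*z^2 + 52*z + 10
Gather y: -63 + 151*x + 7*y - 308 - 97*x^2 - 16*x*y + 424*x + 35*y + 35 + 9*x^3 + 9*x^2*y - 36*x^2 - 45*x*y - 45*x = 9*x^3 - 133*x^2 + 530*x + y*(9*x^2 - 61*x + 42) - 336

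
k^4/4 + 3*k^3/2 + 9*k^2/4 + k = k*(k/4 + 1/4)*(k + 1)*(k + 4)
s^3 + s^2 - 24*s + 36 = (s - 3)*(s - 2)*(s + 6)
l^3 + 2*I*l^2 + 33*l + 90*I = (l - 6*I)*(l + 3*I)*(l + 5*I)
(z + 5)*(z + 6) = z^2 + 11*z + 30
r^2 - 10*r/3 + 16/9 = (r - 8/3)*(r - 2/3)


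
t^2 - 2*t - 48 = (t - 8)*(t + 6)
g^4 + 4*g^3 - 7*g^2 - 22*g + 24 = (g - 2)*(g - 1)*(g + 3)*(g + 4)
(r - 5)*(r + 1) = r^2 - 4*r - 5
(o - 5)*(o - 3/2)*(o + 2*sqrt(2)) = o^3 - 13*o^2/2 + 2*sqrt(2)*o^2 - 13*sqrt(2)*o + 15*o/2 + 15*sqrt(2)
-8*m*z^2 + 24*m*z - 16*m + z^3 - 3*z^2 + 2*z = (-8*m + z)*(z - 2)*(z - 1)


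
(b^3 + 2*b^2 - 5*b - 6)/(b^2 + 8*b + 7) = (b^2 + b - 6)/(b + 7)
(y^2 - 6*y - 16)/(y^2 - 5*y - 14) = (y - 8)/(y - 7)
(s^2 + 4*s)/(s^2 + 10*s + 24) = s/(s + 6)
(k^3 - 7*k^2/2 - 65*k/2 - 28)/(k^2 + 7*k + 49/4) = 2*(k^2 - 7*k - 8)/(2*k + 7)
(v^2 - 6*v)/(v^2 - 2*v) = (v - 6)/(v - 2)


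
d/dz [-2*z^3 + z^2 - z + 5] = -6*z^2 + 2*z - 1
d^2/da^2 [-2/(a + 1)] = -4/(a + 1)^3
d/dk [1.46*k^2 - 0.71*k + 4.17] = 2.92*k - 0.71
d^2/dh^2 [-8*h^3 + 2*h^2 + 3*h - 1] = 4 - 48*h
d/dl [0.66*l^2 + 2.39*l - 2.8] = 1.32*l + 2.39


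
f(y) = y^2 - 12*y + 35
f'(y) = 2*y - 12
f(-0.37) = 39.58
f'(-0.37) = -12.74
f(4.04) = 2.84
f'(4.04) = -3.92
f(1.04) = 23.60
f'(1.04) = -9.92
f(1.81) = 16.56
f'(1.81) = -8.38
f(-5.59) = 133.33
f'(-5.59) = -23.18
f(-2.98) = 79.64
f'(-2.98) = -17.96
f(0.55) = 28.70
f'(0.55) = -10.90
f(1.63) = 18.10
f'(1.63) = -8.74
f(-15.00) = 440.00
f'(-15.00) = -42.00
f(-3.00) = 80.00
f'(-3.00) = -18.00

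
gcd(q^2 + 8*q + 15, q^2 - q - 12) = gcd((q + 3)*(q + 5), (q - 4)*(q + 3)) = q + 3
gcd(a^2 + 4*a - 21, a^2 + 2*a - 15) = a - 3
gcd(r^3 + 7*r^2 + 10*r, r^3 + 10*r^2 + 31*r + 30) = r^2 + 7*r + 10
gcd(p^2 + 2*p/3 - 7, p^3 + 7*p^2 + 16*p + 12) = p + 3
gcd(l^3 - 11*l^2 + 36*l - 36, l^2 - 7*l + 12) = l - 3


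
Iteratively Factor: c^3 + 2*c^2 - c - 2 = (c + 1)*(c^2 + c - 2) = (c + 1)*(c + 2)*(c - 1)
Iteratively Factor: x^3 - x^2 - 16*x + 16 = (x - 4)*(x^2 + 3*x - 4) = (x - 4)*(x - 1)*(x + 4)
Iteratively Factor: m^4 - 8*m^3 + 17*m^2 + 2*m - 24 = (m + 1)*(m^3 - 9*m^2 + 26*m - 24) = (m - 4)*(m + 1)*(m^2 - 5*m + 6) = (m - 4)*(m - 2)*(m + 1)*(m - 3)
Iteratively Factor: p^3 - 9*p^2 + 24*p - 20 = (p - 2)*(p^2 - 7*p + 10) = (p - 2)^2*(p - 5)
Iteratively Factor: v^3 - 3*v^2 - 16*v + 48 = (v + 4)*(v^2 - 7*v + 12) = (v - 3)*(v + 4)*(v - 4)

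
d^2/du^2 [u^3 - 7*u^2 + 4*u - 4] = 6*u - 14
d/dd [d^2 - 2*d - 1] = 2*d - 2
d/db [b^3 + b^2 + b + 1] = 3*b^2 + 2*b + 1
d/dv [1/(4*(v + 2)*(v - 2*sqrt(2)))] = ((-v + 2*sqrt(2))*(v + 2) - (v - 2*sqrt(2))^2)/(4*(v + 2)^2*(v - 2*sqrt(2))^3)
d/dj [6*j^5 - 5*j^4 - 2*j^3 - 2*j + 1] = 30*j^4 - 20*j^3 - 6*j^2 - 2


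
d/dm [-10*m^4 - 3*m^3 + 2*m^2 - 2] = m*(-40*m^2 - 9*m + 4)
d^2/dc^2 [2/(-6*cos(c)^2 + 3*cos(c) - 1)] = 6*(-48*sin(c)^4 + 19*sin(c)^2 - 47*cos(c)/2 + 9*cos(3*c)/2 + 31)/(6*sin(c)^2 + 3*cos(c) - 7)^3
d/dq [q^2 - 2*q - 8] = 2*q - 2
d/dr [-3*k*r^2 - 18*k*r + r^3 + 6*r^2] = -6*k*r - 18*k + 3*r^2 + 12*r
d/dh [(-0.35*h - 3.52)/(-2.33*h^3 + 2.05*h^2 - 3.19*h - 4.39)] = (-1.631*h^3 - 23.8873*h^2 + 14.432*h - 9.6923)/(5.4289*h^6 - 9.553*h^5 + 19.0679*h^4 + 7.3784*h^3 - 7.8229*h^2 + 28.0082*h + 19.2721)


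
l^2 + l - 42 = (l - 6)*(l + 7)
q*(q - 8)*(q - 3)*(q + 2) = q^4 - 9*q^3 + 2*q^2 + 48*q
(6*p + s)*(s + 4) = 6*p*s + 24*p + s^2 + 4*s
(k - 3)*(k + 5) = k^2 + 2*k - 15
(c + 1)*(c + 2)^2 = c^3 + 5*c^2 + 8*c + 4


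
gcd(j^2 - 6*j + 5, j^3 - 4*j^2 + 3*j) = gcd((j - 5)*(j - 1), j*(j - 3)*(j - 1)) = j - 1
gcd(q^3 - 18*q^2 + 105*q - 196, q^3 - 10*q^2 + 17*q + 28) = q^2 - 11*q + 28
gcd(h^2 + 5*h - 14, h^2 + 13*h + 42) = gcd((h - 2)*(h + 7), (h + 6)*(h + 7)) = h + 7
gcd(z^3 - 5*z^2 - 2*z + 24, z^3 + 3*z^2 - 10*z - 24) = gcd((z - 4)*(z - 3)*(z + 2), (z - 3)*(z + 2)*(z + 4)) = z^2 - z - 6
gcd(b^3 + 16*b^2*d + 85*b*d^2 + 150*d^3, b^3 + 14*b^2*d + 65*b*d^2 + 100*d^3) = b^2 + 10*b*d + 25*d^2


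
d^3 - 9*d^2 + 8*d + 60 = (d - 6)*(d - 5)*(d + 2)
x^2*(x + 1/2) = x^3 + x^2/2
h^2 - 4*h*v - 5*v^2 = (h - 5*v)*(h + v)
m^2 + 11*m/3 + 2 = (m + 2/3)*(m + 3)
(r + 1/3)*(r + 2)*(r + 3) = r^3 + 16*r^2/3 + 23*r/3 + 2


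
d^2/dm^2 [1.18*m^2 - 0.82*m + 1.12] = 2.36000000000000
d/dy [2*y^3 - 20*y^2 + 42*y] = 6*y^2 - 40*y + 42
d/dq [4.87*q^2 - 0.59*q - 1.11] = 9.74*q - 0.59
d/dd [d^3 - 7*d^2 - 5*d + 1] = 3*d^2 - 14*d - 5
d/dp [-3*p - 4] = -3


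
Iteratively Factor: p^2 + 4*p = (p + 4)*(p)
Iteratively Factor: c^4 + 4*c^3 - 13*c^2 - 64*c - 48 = (c - 4)*(c^3 + 8*c^2 + 19*c + 12) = (c - 4)*(c + 1)*(c^2 + 7*c + 12) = (c - 4)*(c + 1)*(c + 3)*(c + 4)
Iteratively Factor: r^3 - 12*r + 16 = (r + 4)*(r^2 - 4*r + 4) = (r - 2)*(r + 4)*(r - 2)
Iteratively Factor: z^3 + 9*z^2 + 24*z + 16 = (z + 1)*(z^2 + 8*z + 16) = (z + 1)*(z + 4)*(z + 4)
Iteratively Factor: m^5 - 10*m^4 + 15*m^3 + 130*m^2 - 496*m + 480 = (m - 4)*(m^4 - 6*m^3 - 9*m^2 + 94*m - 120) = (m - 4)*(m - 3)*(m^3 - 3*m^2 - 18*m + 40) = (m - 4)*(m - 3)*(m + 4)*(m^2 - 7*m + 10) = (m - 4)*(m - 3)*(m - 2)*(m + 4)*(m - 5)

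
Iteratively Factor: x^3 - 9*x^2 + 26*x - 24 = (x - 4)*(x^2 - 5*x + 6) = (x - 4)*(x - 2)*(x - 3)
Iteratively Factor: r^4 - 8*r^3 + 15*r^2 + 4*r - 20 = (r + 1)*(r^3 - 9*r^2 + 24*r - 20) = (r - 2)*(r + 1)*(r^2 - 7*r + 10) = (r - 2)^2*(r + 1)*(r - 5)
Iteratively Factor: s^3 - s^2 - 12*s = (s)*(s^2 - s - 12) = s*(s + 3)*(s - 4)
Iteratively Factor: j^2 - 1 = (j + 1)*(j - 1)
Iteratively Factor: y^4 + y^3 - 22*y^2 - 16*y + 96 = (y - 2)*(y^3 + 3*y^2 - 16*y - 48) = (y - 2)*(y + 3)*(y^2 - 16) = (y - 4)*(y - 2)*(y + 3)*(y + 4)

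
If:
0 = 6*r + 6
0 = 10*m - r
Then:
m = -1/10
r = -1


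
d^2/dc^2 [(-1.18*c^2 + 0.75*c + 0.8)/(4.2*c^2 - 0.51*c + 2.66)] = (21.40488*c^3 + 163.76976*c^2 - 60.5556*c - 32.122556)/(74.088*c^6 - 26.9892*c^5 + 144.04446*c^4 - 34.318971*c^3 + 91.228158*c^2 - 10.825668*c + 18.821096)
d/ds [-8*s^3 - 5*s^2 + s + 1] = -24*s^2 - 10*s + 1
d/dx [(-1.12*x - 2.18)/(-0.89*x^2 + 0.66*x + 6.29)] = (0.9968*x^2 - 0.7392*x - (1.12*x + 2.18)*(1.78*x - 0.66) - 7.0448)/(-0.89*x^2 + 0.66*x + 6.29)^2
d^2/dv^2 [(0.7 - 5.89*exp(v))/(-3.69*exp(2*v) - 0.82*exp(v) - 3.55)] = (80.1988289999999*exp(4*v) - 55.947042*exp(3*v) - 469.29051*exp(2*v) + 19.06213*exp(v) + 76.266425)*exp(v)/(50.243409*exp(6*v) + 33.495606*exp(5*v) + 152.454933*exp(4*v) + 65.000908*exp(3*v) + 146.670735*exp(2*v) + 31.00215*exp(v) + 44.738875)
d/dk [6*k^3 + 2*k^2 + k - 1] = 18*k^2 + 4*k + 1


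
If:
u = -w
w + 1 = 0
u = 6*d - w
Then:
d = 0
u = 1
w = -1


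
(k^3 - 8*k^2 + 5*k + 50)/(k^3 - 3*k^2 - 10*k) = (k - 5)/k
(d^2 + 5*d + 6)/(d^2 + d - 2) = (d + 3)/(d - 1)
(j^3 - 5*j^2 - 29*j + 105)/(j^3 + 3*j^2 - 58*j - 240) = (j^2 - 10*j + 21)/(j^2 - 2*j - 48)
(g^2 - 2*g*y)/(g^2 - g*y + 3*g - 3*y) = g*(g - 2*y)/(g^2 - g*y + 3*g - 3*y)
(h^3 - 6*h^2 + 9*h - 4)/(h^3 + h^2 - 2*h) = (h^2 - 5*h + 4)/(h*(h + 2))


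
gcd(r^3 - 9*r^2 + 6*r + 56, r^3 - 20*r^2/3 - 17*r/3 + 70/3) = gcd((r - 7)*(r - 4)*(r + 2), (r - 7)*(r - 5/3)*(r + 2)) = r^2 - 5*r - 14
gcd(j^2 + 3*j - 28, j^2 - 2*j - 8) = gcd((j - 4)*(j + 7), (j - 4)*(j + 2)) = j - 4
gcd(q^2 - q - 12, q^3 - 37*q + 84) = q - 4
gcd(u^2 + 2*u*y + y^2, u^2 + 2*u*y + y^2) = u^2 + 2*u*y + y^2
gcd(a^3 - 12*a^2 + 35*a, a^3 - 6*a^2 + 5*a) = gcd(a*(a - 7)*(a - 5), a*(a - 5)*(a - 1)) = a^2 - 5*a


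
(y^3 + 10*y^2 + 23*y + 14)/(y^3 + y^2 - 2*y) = (y^2 + 8*y + 7)/(y*(y - 1))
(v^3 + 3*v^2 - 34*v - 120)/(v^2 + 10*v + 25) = (v^2 - 2*v - 24)/(v + 5)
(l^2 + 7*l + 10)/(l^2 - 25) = (l + 2)/(l - 5)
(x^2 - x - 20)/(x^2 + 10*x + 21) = (x^2 - x - 20)/(x^2 + 10*x + 21)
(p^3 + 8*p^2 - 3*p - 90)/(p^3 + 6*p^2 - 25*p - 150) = (p - 3)/(p - 5)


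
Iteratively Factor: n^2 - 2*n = (n - 2)*(n)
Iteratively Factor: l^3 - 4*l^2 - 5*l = (l)*(l^2 - 4*l - 5) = l*(l + 1)*(l - 5)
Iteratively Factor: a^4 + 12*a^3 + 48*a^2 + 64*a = (a + 4)*(a^3 + 8*a^2 + 16*a) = a*(a + 4)*(a^2 + 8*a + 16) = a*(a + 4)^2*(a + 4)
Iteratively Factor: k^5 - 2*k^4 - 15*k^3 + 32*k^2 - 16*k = (k - 1)*(k^4 - k^3 - 16*k^2 + 16*k) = (k - 1)*(k + 4)*(k^3 - 5*k^2 + 4*k) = (k - 1)^2*(k + 4)*(k^2 - 4*k) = k*(k - 1)^2*(k + 4)*(k - 4)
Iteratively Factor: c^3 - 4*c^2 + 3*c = (c - 1)*(c^2 - 3*c) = (c - 3)*(c - 1)*(c)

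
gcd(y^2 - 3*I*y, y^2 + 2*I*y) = y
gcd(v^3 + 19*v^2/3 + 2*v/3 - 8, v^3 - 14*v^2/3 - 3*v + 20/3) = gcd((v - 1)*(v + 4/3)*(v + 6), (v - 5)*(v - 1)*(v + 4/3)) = v^2 + v/3 - 4/3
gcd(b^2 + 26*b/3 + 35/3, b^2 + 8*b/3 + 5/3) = b + 5/3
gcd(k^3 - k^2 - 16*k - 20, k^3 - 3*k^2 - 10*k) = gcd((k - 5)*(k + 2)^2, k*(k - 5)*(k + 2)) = k^2 - 3*k - 10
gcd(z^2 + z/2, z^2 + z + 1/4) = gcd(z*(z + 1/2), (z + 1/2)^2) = z + 1/2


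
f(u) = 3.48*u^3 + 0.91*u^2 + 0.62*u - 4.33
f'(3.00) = 100.04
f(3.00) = 99.68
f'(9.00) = 862.64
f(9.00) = 2611.88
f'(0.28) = 1.95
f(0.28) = -4.01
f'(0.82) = 9.13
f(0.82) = -1.29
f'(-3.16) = 99.12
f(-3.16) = -107.01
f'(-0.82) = 6.15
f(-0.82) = -6.15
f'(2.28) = 59.04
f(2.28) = 43.06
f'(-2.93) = 84.91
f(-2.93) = -85.87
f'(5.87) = 371.03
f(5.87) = 734.54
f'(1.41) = 23.94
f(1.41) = 8.11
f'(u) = 10.44*u^2 + 1.82*u + 0.62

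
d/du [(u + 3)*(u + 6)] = 2*u + 9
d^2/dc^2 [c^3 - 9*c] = 6*c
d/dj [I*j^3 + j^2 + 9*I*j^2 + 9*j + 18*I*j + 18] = 3*I*j^2 + j*(2 + 18*I) + 9 + 18*I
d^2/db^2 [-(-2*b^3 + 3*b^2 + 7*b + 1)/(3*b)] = 4/3 - 2/(3*b^3)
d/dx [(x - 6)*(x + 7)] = 2*x + 1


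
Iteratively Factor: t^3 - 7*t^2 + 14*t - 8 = (t - 1)*(t^2 - 6*t + 8) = (t - 4)*(t - 1)*(t - 2)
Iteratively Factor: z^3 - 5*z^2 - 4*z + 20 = (z - 5)*(z^2 - 4) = (z - 5)*(z - 2)*(z + 2)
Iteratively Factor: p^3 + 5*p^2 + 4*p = (p)*(p^2 + 5*p + 4) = p*(p + 1)*(p + 4)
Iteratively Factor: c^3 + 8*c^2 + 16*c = (c + 4)*(c^2 + 4*c) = c*(c + 4)*(c + 4)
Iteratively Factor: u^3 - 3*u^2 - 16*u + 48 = (u + 4)*(u^2 - 7*u + 12) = (u - 4)*(u + 4)*(u - 3)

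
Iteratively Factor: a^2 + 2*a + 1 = (a + 1)*(a + 1)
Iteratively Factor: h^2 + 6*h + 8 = (h + 4)*(h + 2)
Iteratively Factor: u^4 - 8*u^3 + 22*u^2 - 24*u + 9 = (u - 3)*(u^3 - 5*u^2 + 7*u - 3) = (u - 3)*(u - 1)*(u^2 - 4*u + 3) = (u - 3)*(u - 1)^2*(u - 3)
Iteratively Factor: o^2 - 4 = (o - 2)*(o + 2)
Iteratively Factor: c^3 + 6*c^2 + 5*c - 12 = (c - 1)*(c^2 + 7*c + 12) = (c - 1)*(c + 4)*(c + 3)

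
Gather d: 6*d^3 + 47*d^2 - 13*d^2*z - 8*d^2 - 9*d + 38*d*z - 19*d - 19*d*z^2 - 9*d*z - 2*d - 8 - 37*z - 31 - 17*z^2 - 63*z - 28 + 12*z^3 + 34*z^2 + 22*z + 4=6*d^3 + d^2*(39 - 13*z) + d*(-19*z^2 + 29*z - 30) + 12*z^3 + 17*z^2 - 78*z - 63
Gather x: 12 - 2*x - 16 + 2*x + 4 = 0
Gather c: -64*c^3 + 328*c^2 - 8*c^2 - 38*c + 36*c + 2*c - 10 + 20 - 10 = -64*c^3 + 320*c^2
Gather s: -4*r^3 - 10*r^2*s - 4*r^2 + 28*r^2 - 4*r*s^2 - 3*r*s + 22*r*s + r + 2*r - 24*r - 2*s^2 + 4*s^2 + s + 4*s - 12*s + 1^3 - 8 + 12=-4*r^3 + 24*r^2 - 21*r + s^2*(2 - 4*r) + s*(-10*r^2 + 19*r - 7) + 5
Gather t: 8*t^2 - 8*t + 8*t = 8*t^2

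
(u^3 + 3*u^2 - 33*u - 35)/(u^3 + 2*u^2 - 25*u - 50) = (u^2 + 8*u + 7)/(u^2 + 7*u + 10)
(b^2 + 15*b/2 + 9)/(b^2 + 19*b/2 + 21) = (2*b + 3)/(2*b + 7)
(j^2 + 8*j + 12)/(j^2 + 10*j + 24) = (j + 2)/(j + 4)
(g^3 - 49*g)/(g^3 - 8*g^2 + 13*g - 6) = g*(g^2 - 49)/(g^3 - 8*g^2 + 13*g - 6)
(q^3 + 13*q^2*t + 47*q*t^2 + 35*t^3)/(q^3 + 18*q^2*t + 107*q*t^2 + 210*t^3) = (q + t)/(q + 6*t)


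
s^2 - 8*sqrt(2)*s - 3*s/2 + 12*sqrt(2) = (s - 3/2)*(s - 8*sqrt(2))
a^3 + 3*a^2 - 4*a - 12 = (a - 2)*(a + 2)*(a + 3)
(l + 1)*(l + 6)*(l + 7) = l^3 + 14*l^2 + 55*l + 42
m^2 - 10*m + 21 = (m - 7)*(m - 3)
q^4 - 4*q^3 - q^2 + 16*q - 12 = (q - 3)*(q - 2)*(q - 1)*(q + 2)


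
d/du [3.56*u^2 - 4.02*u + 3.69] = 7.12*u - 4.02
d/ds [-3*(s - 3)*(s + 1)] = 6 - 6*s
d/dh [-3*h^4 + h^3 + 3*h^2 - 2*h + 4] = -12*h^3 + 3*h^2 + 6*h - 2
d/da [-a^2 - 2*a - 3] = -2*a - 2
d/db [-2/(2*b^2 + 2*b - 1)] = 4*(2*b + 1)/(2*b^2 + 2*b - 1)^2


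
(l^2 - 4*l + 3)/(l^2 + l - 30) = (l^2 - 4*l + 3)/(l^2 + l - 30)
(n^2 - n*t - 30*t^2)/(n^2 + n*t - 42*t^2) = (n + 5*t)/(n + 7*t)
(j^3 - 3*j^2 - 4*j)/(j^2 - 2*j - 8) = j*(j + 1)/(j + 2)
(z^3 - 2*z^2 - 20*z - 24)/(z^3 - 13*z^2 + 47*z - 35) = (z^3 - 2*z^2 - 20*z - 24)/(z^3 - 13*z^2 + 47*z - 35)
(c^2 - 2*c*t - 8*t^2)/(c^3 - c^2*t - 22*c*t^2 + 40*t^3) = (-c - 2*t)/(-c^2 - 3*c*t + 10*t^2)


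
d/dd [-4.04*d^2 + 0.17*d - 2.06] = 0.17 - 8.08*d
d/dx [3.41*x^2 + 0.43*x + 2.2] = 6.82*x + 0.43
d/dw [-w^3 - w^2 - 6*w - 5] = -3*w^2 - 2*w - 6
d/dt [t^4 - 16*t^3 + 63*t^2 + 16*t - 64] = 4*t^3 - 48*t^2 + 126*t + 16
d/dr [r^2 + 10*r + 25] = 2*r + 10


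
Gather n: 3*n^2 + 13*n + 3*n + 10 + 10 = 3*n^2 + 16*n + 20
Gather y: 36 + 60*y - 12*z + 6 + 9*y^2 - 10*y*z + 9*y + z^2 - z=9*y^2 + y*(69 - 10*z) + z^2 - 13*z + 42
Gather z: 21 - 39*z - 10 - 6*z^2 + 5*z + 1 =-6*z^2 - 34*z + 12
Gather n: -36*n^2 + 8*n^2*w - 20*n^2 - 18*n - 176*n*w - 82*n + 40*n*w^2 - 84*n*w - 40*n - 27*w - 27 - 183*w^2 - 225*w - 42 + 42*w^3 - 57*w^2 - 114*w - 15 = n^2*(8*w - 56) + n*(40*w^2 - 260*w - 140) + 42*w^3 - 240*w^2 - 366*w - 84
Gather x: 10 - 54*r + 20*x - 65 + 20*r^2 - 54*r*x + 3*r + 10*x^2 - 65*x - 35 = 20*r^2 - 51*r + 10*x^2 + x*(-54*r - 45) - 90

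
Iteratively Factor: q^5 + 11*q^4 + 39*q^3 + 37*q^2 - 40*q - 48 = (q + 1)*(q^4 + 10*q^3 + 29*q^2 + 8*q - 48) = (q + 1)*(q + 4)*(q^3 + 6*q^2 + 5*q - 12) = (q + 1)*(q + 4)^2*(q^2 + 2*q - 3) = (q - 1)*(q + 1)*(q + 4)^2*(q + 3)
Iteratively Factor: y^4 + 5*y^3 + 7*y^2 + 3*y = (y + 1)*(y^3 + 4*y^2 + 3*y) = y*(y + 1)*(y^2 + 4*y + 3) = y*(y + 1)^2*(y + 3)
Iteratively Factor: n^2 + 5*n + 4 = (n + 1)*(n + 4)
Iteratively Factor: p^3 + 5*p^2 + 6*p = (p)*(p^2 + 5*p + 6) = p*(p + 2)*(p + 3)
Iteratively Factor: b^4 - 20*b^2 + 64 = (b - 4)*(b^3 + 4*b^2 - 4*b - 16) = (b - 4)*(b + 4)*(b^2 - 4) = (b - 4)*(b - 2)*(b + 4)*(b + 2)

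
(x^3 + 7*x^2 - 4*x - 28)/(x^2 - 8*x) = (x^3 + 7*x^2 - 4*x - 28)/(x*(x - 8))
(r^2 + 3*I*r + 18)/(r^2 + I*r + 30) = (r - 3*I)/(r - 5*I)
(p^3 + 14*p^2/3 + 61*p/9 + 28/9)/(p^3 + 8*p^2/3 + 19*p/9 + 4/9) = (3*p + 7)/(3*p + 1)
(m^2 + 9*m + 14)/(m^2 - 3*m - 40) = (m^2 + 9*m + 14)/(m^2 - 3*m - 40)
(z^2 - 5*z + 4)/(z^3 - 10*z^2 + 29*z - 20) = 1/(z - 5)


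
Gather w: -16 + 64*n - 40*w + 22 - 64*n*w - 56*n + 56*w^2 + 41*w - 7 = 8*n + 56*w^2 + w*(1 - 64*n) - 1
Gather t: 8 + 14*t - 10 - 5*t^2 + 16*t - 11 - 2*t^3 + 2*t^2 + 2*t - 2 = -2*t^3 - 3*t^2 + 32*t - 15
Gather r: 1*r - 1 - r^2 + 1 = -r^2 + r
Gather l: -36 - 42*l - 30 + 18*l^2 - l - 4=18*l^2 - 43*l - 70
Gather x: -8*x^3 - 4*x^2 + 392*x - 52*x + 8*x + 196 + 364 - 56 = -8*x^3 - 4*x^2 + 348*x + 504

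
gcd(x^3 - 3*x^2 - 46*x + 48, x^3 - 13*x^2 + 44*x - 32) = x^2 - 9*x + 8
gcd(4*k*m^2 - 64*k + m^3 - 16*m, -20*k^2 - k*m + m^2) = 4*k + m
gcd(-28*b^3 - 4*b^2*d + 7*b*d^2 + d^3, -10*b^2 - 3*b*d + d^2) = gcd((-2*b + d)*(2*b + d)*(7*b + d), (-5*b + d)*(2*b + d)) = 2*b + d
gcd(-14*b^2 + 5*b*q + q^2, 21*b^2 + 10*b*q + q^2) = 7*b + q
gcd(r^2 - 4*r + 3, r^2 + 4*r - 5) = r - 1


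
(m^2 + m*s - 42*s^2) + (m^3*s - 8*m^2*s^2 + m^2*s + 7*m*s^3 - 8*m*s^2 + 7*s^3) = m^3*s - 8*m^2*s^2 + m^2*s + m^2 + 7*m*s^3 - 8*m*s^2 + m*s + 7*s^3 - 42*s^2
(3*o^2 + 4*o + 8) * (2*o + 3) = 6*o^3 + 17*o^2 + 28*o + 24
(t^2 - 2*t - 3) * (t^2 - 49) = t^4 - 2*t^3 - 52*t^2 + 98*t + 147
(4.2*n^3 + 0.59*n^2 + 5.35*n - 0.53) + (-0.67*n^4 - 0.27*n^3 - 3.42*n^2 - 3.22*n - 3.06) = -0.67*n^4 + 3.93*n^3 - 2.83*n^2 + 2.13*n - 3.59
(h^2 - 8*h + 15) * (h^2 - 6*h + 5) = h^4 - 14*h^3 + 68*h^2 - 130*h + 75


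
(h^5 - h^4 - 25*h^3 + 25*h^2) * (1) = h^5 - h^4 - 25*h^3 + 25*h^2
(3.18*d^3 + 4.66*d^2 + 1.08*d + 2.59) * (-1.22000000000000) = -3.8796*d^3 - 5.6852*d^2 - 1.3176*d - 3.1598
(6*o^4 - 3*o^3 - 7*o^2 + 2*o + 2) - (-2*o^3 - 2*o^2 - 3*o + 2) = 6*o^4 - o^3 - 5*o^2 + 5*o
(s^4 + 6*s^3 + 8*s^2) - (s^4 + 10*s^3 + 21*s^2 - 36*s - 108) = -4*s^3 - 13*s^2 + 36*s + 108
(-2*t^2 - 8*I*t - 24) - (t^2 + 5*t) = -3*t^2 - 5*t - 8*I*t - 24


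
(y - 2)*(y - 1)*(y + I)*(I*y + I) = I*y^4 - y^3 - 2*I*y^3 + 2*y^2 - I*y^2 + y + 2*I*y - 2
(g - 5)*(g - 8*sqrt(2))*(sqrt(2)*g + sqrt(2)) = sqrt(2)*g^3 - 16*g^2 - 4*sqrt(2)*g^2 - 5*sqrt(2)*g + 64*g + 80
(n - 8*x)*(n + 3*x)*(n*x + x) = n^3*x - 5*n^2*x^2 + n^2*x - 24*n*x^3 - 5*n*x^2 - 24*x^3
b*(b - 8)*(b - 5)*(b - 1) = b^4 - 14*b^3 + 53*b^2 - 40*b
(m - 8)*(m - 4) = m^2 - 12*m + 32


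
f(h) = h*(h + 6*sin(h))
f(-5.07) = -2.79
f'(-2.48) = 3.09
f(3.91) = -1.02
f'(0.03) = 0.42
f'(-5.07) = -15.17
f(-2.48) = 15.29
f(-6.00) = 25.94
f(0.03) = 0.01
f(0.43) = 1.26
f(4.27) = -4.92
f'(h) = h*(6*cos(h) + 1) + h + 6*sin(h)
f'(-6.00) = -44.89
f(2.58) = 14.90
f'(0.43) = 5.71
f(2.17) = 15.46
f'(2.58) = -4.75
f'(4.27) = -7.85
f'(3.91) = -13.22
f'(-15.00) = 34.47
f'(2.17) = 1.95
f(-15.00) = 283.53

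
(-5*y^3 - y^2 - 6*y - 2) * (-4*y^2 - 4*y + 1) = 20*y^5 + 24*y^4 + 23*y^3 + 31*y^2 + 2*y - 2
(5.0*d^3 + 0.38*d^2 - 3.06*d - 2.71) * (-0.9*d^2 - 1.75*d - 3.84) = -4.5*d^5 - 9.092*d^4 - 17.111*d^3 + 6.3348*d^2 + 16.4929*d + 10.4064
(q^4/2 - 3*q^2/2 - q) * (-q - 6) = -q^5/2 - 3*q^4 + 3*q^3/2 + 10*q^2 + 6*q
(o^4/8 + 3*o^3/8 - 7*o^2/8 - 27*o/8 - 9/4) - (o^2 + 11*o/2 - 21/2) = o^4/8 + 3*o^3/8 - 15*o^2/8 - 71*o/8 + 33/4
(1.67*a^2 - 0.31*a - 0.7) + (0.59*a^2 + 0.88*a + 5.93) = 2.26*a^2 + 0.57*a + 5.23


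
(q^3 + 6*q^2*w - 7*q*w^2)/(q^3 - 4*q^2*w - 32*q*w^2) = (-q^2 - 6*q*w + 7*w^2)/(-q^2 + 4*q*w + 32*w^2)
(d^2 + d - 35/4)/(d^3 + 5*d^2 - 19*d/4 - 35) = 1/(d + 4)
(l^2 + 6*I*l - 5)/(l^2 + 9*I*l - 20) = (l + I)/(l + 4*I)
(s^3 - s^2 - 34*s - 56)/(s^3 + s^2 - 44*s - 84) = (s + 4)/(s + 6)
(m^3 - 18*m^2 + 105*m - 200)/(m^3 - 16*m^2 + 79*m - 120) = (m - 5)/(m - 3)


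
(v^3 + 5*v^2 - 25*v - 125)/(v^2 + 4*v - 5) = (v^2 - 25)/(v - 1)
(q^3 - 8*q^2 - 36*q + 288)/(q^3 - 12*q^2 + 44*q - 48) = (q^2 - 2*q - 48)/(q^2 - 6*q + 8)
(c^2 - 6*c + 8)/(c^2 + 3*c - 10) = (c - 4)/(c + 5)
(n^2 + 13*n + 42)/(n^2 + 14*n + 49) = (n + 6)/(n + 7)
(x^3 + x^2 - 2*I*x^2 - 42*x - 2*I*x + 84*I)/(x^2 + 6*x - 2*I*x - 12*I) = (x^2 + x - 42)/(x + 6)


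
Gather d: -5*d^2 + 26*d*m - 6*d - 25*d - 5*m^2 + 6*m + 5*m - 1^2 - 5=-5*d^2 + d*(26*m - 31) - 5*m^2 + 11*m - 6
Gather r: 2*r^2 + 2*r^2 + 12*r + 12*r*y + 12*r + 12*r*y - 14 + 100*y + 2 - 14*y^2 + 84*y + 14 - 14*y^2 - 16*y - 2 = 4*r^2 + r*(24*y + 24) - 28*y^2 + 168*y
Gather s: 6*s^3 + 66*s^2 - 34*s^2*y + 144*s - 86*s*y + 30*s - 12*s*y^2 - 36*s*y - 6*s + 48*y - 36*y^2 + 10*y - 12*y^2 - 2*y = 6*s^3 + s^2*(66 - 34*y) + s*(-12*y^2 - 122*y + 168) - 48*y^2 + 56*y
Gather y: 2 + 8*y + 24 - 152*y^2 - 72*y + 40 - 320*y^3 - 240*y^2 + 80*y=-320*y^3 - 392*y^2 + 16*y + 66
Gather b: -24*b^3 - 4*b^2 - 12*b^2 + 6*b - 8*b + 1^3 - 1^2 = -24*b^3 - 16*b^2 - 2*b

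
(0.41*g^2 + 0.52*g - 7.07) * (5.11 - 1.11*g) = -0.4551*g^3 + 1.5179*g^2 + 10.5049*g - 36.1277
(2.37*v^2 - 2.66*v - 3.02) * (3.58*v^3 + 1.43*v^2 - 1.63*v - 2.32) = 8.4846*v^5 - 6.1337*v^4 - 18.4785*v^3 - 5.4812*v^2 + 11.0938*v + 7.0064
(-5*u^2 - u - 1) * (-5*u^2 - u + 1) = 25*u^4 + 10*u^3 + u^2 - 1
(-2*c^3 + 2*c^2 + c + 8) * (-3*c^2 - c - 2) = 6*c^5 - 4*c^4 - c^3 - 29*c^2 - 10*c - 16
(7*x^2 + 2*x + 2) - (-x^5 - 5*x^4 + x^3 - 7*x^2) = x^5 + 5*x^4 - x^3 + 14*x^2 + 2*x + 2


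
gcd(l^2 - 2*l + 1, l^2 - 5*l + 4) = l - 1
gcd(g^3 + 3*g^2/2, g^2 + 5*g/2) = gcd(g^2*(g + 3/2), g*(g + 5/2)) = g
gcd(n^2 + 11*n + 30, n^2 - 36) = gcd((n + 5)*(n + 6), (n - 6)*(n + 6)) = n + 6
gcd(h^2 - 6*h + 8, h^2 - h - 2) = h - 2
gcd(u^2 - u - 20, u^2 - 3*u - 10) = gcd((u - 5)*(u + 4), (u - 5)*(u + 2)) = u - 5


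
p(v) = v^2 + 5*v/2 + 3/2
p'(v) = 2*v + 5/2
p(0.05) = 1.63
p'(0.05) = 2.60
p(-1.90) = 0.36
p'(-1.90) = -1.30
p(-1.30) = -0.06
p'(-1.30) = -0.10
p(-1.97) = 0.46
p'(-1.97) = -1.44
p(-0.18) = 1.08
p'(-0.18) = 2.14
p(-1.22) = -0.06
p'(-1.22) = 0.06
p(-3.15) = 3.55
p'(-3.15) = -3.80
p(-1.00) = 0.00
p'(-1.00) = 0.50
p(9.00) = 105.00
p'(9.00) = 20.50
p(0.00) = 1.50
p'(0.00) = 2.50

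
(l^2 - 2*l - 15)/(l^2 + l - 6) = (l - 5)/(l - 2)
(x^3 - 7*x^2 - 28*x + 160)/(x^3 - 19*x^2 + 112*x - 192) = (x^2 + x - 20)/(x^2 - 11*x + 24)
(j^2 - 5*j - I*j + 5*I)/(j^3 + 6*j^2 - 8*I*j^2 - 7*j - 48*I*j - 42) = (j - 5)/(j^2 + j*(6 - 7*I) - 42*I)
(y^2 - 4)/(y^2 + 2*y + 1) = (y^2 - 4)/(y^2 + 2*y + 1)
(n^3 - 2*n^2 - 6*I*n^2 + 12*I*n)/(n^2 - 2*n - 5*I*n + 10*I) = n*(n - 6*I)/(n - 5*I)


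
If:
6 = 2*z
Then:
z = 3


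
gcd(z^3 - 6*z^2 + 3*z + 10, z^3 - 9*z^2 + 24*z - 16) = 1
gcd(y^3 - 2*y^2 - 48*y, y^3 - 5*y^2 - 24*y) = y^2 - 8*y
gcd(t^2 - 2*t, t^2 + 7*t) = t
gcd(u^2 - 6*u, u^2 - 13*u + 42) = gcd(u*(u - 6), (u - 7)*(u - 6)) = u - 6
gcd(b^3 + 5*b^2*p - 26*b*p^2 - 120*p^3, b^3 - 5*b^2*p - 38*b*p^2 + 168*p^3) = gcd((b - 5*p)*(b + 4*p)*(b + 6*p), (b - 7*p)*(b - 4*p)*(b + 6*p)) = b + 6*p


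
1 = 1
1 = 1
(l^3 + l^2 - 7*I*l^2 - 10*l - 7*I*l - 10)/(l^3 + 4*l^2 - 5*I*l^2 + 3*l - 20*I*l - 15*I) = (l - 2*I)/(l + 3)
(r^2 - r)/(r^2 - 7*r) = (r - 1)/(r - 7)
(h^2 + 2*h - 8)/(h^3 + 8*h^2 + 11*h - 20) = (h - 2)/(h^2 + 4*h - 5)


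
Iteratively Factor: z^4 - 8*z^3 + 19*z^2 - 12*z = (z - 3)*(z^3 - 5*z^2 + 4*z) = (z - 3)*(z - 1)*(z^2 - 4*z) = z*(z - 3)*(z - 1)*(z - 4)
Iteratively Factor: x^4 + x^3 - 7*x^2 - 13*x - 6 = (x + 1)*(x^3 - 7*x - 6) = (x + 1)^2*(x^2 - x - 6) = (x - 3)*(x + 1)^2*(x + 2)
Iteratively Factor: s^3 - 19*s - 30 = (s + 3)*(s^2 - 3*s - 10) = (s - 5)*(s + 3)*(s + 2)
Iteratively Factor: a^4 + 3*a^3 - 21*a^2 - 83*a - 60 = (a + 3)*(a^3 - 21*a - 20) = (a + 1)*(a + 3)*(a^2 - a - 20) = (a - 5)*(a + 1)*(a + 3)*(a + 4)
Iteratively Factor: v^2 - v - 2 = (v - 2)*(v + 1)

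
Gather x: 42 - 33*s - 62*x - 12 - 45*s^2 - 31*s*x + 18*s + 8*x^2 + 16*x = -45*s^2 - 15*s + 8*x^2 + x*(-31*s - 46) + 30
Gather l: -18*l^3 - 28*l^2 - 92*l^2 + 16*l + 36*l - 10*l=-18*l^3 - 120*l^2 + 42*l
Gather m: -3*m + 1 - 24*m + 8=9 - 27*m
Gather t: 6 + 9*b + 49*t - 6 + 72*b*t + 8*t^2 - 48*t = 9*b + 8*t^2 + t*(72*b + 1)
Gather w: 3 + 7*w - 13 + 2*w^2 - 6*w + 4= 2*w^2 + w - 6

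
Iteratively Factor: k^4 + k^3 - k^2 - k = (k - 1)*(k^3 + 2*k^2 + k) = (k - 1)*(k + 1)*(k^2 + k) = k*(k - 1)*(k + 1)*(k + 1)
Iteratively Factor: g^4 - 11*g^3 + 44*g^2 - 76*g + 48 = (g - 2)*(g^3 - 9*g^2 + 26*g - 24) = (g - 3)*(g - 2)*(g^2 - 6*g + 8) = (g - 4)*(g - 3)*(g - 2)*(g - 2)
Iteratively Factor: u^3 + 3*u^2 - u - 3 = (u + 1)*(u^2 + 2*u - 3) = (u + 1)*(u + 3)*(u - 1)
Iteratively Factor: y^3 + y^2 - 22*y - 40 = (y + 2)*(y^2 - y - 20) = (y + 2)*(y + 4)*(y - 5)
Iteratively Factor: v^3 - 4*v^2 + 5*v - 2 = (v - 1)*(v^2 - 3*v + 2) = (v - 2)*(v - 1)*(v - 1)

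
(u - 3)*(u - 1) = u^2 - 4*u + 3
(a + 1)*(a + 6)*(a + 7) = a^3 + 14*a^2 + 55*a + 42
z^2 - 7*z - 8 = (z - 8)*(z + 1)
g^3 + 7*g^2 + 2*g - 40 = (g - 2)*(g + 4)*(g + 5)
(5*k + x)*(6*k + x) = 30*k^2 + 11*k*x + x^2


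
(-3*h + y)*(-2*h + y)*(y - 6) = 6*h^2*y - 36*h^2 - 5*h*y^2 + 30*h*y + y^3 - 6*y^2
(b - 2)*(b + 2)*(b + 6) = b^3 + 6*b^2 - 4*b - 24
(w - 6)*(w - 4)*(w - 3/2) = w^3 - 23*w^2/2 + 39*w - 36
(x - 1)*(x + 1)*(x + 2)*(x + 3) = x^4 + 5*x^3 + 5*x^2 - 5*x - 6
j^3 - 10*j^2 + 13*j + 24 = (j - 8)*(j - 3)*(j + 1)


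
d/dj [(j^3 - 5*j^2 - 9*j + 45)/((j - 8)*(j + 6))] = (j^4 - 4*j^3 - 125*j^2 + 390*j + 522)/(j^4 - 4*j^3 - 92*j^2 + 192*j + 2304)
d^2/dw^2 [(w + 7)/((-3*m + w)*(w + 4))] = 2*((3*m - w)^2*(w + 4) - (3*m - w)^2*(w + 7) - (3*m - w)*(w + 4)^2 + (3*m - w)*(w + 4)*(w + 7) - (w + 4)^2*(w + 7))/((3*m - w)^3*(w + 4)^3)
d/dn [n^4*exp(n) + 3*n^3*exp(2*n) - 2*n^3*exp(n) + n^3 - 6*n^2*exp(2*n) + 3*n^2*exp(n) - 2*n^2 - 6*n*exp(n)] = n^4*exp(n) + 6*n^3*exp(2*n) + 2*n^3*exp(n) - 3*n^2*exp(2*n) - 3*n^2*exp(n) + 3*n^2 - 12*n*exp(2*n) - 4*n - 6*exp(n)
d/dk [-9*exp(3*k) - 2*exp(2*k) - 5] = (-27*exp(k) - 4)*exp(2*k)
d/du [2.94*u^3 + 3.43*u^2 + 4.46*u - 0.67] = 8.82*u^2 + 6.86*u + 4.46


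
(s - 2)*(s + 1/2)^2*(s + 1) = s^4 - 11*s^2/4 - 9*s/4 - 1/2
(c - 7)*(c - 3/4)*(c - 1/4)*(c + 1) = c^4 - 7*c^3 - 13*c^2/16 + 47*c/8 - 21/16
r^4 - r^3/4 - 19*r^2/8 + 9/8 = (r - 3/2)*(r - 3/4)*(r + 1)^2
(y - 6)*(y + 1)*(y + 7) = y^3 + 2*y^2 - 41*y - 42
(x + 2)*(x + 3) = x^2 + 5*x + 6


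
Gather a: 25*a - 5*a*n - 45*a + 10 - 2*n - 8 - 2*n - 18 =a*(-5*n - 20) - 4*n - 16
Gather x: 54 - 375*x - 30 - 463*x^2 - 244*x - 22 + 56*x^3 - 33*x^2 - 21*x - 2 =56*x^3 - 496*x^2 - 640*x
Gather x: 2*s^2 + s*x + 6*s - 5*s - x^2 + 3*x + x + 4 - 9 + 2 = 2*s^2 + s - x^2 + x*(s + 4) - 3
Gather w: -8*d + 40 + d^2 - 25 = d^2 - 8*d + 15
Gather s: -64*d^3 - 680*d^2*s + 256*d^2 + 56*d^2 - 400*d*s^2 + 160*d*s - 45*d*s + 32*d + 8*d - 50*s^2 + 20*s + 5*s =-64*d^3 + 312*d^2 + 40*d + s^2*(-400*d - 50) + s*(-680*d^2 + 115*d + 25)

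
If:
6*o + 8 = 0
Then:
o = -4/3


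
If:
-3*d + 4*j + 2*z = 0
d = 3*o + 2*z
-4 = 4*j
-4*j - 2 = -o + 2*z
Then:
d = -10/11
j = -1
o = -8/11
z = 7/11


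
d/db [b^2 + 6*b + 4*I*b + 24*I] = 2*b + 6 + 4*I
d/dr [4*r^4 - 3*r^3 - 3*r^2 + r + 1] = 16*r^3 - 9*r^2 - 6*r + 1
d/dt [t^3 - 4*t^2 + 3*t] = 3*t^2 - 8*t + 3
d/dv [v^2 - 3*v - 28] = 2*v - 3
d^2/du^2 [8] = 0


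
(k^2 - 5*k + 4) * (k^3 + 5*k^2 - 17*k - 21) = k^5 - 38*k^3 + 84*k^2 + 37*k - 84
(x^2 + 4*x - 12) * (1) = x^2 + 4*x - 12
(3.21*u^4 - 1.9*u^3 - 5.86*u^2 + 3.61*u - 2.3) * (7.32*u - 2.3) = 23.4972*u^5 - 21.291*u^4 - 38.5252*u^3 + 39.9032*u^2 - 25.139*u + 5.29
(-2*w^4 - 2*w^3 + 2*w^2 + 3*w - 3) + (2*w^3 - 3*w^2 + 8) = -2*w^4 - w^2 + 3*w + 5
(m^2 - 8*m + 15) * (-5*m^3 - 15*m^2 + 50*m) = -5*m^5 + 25*m^4 + 95*m^3 - 625*m^2 + 750*m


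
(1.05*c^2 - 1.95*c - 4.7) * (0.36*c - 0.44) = 0.378*c^3 - 1.164*c^2 - 0.834*c + 2.068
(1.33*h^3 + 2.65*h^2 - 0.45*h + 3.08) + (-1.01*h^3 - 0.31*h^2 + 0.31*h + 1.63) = 0.32*h^3 + 2.34*h^2 - 0.14*h + 4.71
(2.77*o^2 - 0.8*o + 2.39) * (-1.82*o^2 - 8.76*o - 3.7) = -5.0414*o^4 - 22.8092*o^3 - 7.5908*o^2 - 17.9764*o - 8.843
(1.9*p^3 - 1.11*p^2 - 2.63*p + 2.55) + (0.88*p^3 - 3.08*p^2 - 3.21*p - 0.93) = 2.78*p^3 - 4.19*p^2 - 5.84*p + 1.62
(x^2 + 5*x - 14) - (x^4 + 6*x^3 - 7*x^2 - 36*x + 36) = -x^4 - 6*x^3 + 8*x^2 + 41*x - 50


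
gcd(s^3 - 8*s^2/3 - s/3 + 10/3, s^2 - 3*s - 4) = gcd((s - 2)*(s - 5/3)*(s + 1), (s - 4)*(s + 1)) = s + 1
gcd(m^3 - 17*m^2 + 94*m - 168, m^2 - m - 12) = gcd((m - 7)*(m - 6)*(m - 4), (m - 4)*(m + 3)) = m - 4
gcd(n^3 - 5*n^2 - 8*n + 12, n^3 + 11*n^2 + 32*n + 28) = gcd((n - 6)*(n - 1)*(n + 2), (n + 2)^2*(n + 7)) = n + 2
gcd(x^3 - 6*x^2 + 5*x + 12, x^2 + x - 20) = x - 4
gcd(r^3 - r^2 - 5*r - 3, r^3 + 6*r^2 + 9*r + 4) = r^2 + 2*r + 1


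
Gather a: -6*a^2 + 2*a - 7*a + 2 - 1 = -6*a^2 - 5*a + 1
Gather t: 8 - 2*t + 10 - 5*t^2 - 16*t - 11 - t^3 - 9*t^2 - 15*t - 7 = -t^3 - 14*t^2 - 33*t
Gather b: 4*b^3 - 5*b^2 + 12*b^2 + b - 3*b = 4*b^3 + 7*b^2 - 2*b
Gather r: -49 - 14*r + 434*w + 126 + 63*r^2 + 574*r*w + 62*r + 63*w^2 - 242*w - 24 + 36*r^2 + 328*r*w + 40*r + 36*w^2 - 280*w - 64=99*r^2 + r*(902*w + 88) + 99*w^2 - 88*w - 11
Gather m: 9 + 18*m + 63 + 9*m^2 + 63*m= 9*m^2 + 81*m + 72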